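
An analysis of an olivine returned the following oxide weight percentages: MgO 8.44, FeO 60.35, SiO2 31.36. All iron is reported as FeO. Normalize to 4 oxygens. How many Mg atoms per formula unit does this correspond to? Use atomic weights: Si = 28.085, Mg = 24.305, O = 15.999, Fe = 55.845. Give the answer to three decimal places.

0.400 Mg apfu

8.44 wt% MgO ÷ 40.304 g/mol = 0.20941 mol, giving 0.20941 Mg and 0.20941 O.
60.35 wt% FeO ÷ 71.844 g/mol = 0.84001 mol, giving 0.84001 Fe and 0.84001 O.
31.36 wt% SiO2 ÷ 60.083 g/mol = 0.52194 mol, giving 0.52194 Si and 1.04388 O.
Oxygen sums to 2.09330; scaling by 4/2.09330 = 1.91086 puts the formula on 4 O.
Mg: 0.20941 × 1.91086 = 0.400 atoms per formula unit.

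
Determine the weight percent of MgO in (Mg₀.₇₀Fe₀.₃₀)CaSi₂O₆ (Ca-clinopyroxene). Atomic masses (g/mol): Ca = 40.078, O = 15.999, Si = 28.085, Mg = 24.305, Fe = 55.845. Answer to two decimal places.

12.48 wt%

Formula mass = 226.009 g/mol.
0.70 Mg → 0.7000 mol MgO per formula unit; M(MgO) = 40.304, so MgO mass = 28.213 g.
28.213/226.009 × 100 = 12.48 wt%.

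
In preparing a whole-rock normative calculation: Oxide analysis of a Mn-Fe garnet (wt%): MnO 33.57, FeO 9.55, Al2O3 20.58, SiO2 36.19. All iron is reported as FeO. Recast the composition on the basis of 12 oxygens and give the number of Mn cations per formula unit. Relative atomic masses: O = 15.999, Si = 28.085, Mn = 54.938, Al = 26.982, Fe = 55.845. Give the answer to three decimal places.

2.350 Mn apfu

MnO (M=70.937): mol = 0.47324; Mn = 0.47324, O = 0.47324.
FeO (M=71.844): mol = 0.13293; Fe = 0.13293, O = 0.13293.
Al2O3 (M=101.961): mol = 0.20184; Al = 0.40368, O = 0.60552.
SiO2 (M=60.083): mol = 0.60233; Si = 0.60233, O = 1.20466.
ΣO = 2.41635; factor = 12/ΣO = 4.96617.
Mn apfu = 0.47324 × 4.96617 = 2.350.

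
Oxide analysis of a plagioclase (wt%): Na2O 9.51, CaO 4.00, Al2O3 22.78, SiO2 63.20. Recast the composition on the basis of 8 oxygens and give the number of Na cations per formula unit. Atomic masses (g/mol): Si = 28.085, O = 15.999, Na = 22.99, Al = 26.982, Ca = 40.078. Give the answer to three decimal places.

Na2O (M=61.979): mol = 0.15344; Na = 0.30688, O = 0.15344.
CaO (M=56.077): mol = 0.07133; Ca = 0.07133, O = 0.07133.
Al2O3 (M=101.961): mol = 0.22342; Al = 0.44684, O = 0.67026.
SiO2 (M=60.083): mol = 1.05188; Si = 1.05188, O = 2.10376.
ΣO = 2.99879; factor = 8/ΣO = 2.66774.
Na apfu = 0.30688 × 2.66774 = 0.819.

0.819 Na apfu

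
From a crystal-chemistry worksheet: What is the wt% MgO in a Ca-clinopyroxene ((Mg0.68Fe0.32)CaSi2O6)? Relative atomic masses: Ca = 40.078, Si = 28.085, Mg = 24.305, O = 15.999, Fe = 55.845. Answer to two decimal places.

12.09 wt%

Molar mass of (Mg0.68Fe0.32)CaSi2O6 = 0.68*24.305 + 0.32*55.845 + 1*40.078 + 2*28.085 + 6*15.999 = 226.640 g/mol.
Each formula unit contains 0.68 Mg, equivalent to 0.68/1 = 0.6800 mol MgO.
M(MgO) = 1×24.305 + 1×15.999 = 40.304 g/mol.
Mass of MgO per formula unit = 0.6800 × 40.304 = 27.407 g.
MgO wt% = 27.407 / 226.640 × 100 = 12.09%.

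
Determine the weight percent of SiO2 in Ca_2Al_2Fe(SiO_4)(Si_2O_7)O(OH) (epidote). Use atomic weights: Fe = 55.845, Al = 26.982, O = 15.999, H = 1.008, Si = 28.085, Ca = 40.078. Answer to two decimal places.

Formula mass = 483.215 g/mol.
3 Si → 3.0000 mol SiO2 per formula unit; M(SiO2) = 60.083, so SiO2 mass = 180.249 g.
180.249/483.215 × 100 = 37.30 wt%.

37.30 wt%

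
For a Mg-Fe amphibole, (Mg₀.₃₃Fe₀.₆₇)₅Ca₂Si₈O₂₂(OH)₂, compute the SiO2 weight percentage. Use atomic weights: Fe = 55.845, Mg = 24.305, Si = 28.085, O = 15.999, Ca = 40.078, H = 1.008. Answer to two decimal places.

52.36 wt%

M((Mg₀.₃₃Fe₀.₆₇)₅Ca₂Si₈O₂₂(OH)₂) = 918.012 g/mol; M(SiO2) = 60.083 g/mol.
Moles SiO2 per formula unit = 8 Si ÷ 1 = 8.0000.
SiO2 fraction = (8.0000 × 60.083) / 918.012 = 480.664/918.012 = 0.5236.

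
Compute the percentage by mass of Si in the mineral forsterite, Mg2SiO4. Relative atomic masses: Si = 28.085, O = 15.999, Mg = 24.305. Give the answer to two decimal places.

19.96 weight percent

Molar mass of Mg2SiO4: 2×24.305 + 1×28.085 + 4×15.999 = 140.691 g/mol.
Mass of Si per formula unit: 1 × 28.085 = 28.085 g.
Weight fraction Si = 28.085 / 140.691 = 0.1996.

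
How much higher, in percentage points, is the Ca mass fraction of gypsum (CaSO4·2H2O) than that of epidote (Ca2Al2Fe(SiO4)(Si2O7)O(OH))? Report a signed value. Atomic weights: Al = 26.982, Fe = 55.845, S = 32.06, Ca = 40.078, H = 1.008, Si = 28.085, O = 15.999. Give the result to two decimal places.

First mineral: 40.078 g Ca in 172.164 g formula = 23.28 wt% Ca.
Second mineral: 80.156 g Ca in 483.215 g formula = 16.59 wt% Ca.
23.28% − 16.59% gives a difference of 6.69 percentage points.

6.69 percentage points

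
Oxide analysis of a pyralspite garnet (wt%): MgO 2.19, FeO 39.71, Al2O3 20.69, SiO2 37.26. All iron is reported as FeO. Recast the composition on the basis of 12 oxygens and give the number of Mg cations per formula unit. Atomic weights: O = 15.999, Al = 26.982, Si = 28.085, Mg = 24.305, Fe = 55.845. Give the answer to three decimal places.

2.19 wt% MgO ÷ 40.304 g/mol = 0.05434 mol, giving 0.05434 Mg and 0.05434 O.
39.71 wt% FeO ÷ 71.844 g/mol = 0.55273 mol, giving 0.55273 Fe and 0.55273 O.
20.69 wt% Al2O3 ÷ 101.961 g/mol = 0.20292 mol, giving 0.40584 Al and 0.60876 O.
37.26 wt% SiO2 ÷ 60.083 g/mol = 0.62014 mol, giving 0.62014 Si and 1.24028 O.
Oxygen sums to 2.45611; scaling by 12/2.45611 = 4.88577 puts the formula on 12 O.
Mg: 0.05434 × 4.88577 = 0.265 atoms per formula unit.

0.265 Mg apfu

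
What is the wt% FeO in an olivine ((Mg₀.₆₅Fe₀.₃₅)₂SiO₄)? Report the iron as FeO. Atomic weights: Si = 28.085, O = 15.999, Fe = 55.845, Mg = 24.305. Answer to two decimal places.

30.90 wt%

Molar mass of (Mg₀.₆₅Fe₀.₃₅)₂SiO₄ = 1.30*24.305 + 0.70*55.845 + 1*28.085 + 4*15.999 = 162.769 g/mol.
Each formula unit contains 0.70 Fe, equivalent to 0.70/1 = 0.7000 mol FeO.
M(FeO) = 1×55.845 + 1×15.999 = 71.844 g/mol.
Mass of FeO per formula unit = 0.7000 × 71.844 = 50.291 g.
FeO wt% = 50.291 / 162.769 × 100 = 30.90%.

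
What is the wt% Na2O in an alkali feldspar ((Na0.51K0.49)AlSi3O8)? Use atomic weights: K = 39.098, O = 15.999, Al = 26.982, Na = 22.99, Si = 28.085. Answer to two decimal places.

Formula mass = 270.112 g/mol.
0.51 Na → 0.2550 mol Na2O per formula unit; M(Na2O) = 61.979, so Na2O mass = 15.805 g.
15.805/270.112 × 100 = 5.85 wt%.

5.85 wt%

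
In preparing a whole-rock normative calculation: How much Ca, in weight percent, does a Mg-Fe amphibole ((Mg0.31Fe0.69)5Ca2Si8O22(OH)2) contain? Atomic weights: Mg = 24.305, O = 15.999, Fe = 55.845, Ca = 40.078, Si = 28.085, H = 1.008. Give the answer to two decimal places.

8.70 weight percent

Molar mass of (Mg0.31Fe0.69)5Ca2Si8O22(OH)2: 1.55·24.305 + 3.45·55.845 + 2·40.078 + 8·28.085 + 24·15.999 + 2·1.008 = 921.166 g/mol.
Mass of Ca per formula unit: 2 × 40.078 = 80.156 g.
Weight fraction Ca = 80.156 / 921.166 = 0.0870.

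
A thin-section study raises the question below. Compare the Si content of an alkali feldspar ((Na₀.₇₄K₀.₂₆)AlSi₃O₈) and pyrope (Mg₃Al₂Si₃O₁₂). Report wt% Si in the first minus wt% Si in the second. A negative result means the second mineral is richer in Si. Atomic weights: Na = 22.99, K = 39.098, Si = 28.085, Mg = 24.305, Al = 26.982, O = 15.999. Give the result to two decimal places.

10.73 percentage points

Si in (Na₀.₇₄K₀.₂₆)AlSi₃O₈: molar mass 266.407 g/mol; 3×28.085 = 84.255 g → 31.63 wt%.
Si in Mg₃Al₂Si₃O₁₂: molar mass 403.122 g/mol; 3×28.085 = 84.255 g → 20.90 wt%.
Difference = 31.63 − 20.90 = 10.73 percentage points.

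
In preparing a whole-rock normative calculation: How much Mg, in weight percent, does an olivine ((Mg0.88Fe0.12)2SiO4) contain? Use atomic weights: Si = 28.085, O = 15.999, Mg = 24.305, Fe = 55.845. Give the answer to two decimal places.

28.85 weight percent

Molar mass of (Mg0.88Fe0.12)2SiO4: 1.76×24.305 + 0.24×55.845 + 1×28.085 + 4×15.999 = 148.261 g/mol.
Mass of Mg per formula unit: 1.76 × 24.305 = 42.777 g.
Weight fraction Mg = 42.777 / 148.261 = 0.2885.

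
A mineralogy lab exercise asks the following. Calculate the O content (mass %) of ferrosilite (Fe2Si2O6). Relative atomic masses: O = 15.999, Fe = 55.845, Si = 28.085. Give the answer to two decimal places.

Molar mass of Fe2Si2O6: 2×55.845 + 2×28.085 + 6×15.999 = 263.854 g/mol.
Mass of O per formula unit: 6 × 15.999 = 95.994 g.
Weight fraction O = 95.994 / 263.854 = 0.3638.

36.38 mass %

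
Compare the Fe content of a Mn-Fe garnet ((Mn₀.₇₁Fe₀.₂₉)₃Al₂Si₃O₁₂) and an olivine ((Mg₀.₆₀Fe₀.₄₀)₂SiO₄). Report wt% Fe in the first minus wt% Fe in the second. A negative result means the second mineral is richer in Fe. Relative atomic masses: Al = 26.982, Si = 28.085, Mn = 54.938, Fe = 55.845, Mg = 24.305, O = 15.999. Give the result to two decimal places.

-17.13 percentage points

Fe in (Mn₀.₇₁Fe₀.₂₉)₃Al₂Si₃O₁₂: molar mass 495.810 g/mol; 0.87×55.845 = 48.585 g → 9.80 wt%.
Fe in (Mg₀.₆₀Fe₀.₄₀)₂SiO₄: molar mass 165.923 g/mol; 0.80×55.845 = 44.676 g → 26.93 wt%.
Difference = 9.80 − 26.93 = -17.13 percentage points.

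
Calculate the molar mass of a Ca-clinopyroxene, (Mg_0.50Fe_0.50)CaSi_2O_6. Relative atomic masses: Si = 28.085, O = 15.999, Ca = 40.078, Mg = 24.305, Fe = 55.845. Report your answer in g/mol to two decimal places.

232.32 g/mol

The formula mass is the sum 0.50×24.305 + 0.50×55.845 + 1×40.078 + 2×28.085 + 6×15.999.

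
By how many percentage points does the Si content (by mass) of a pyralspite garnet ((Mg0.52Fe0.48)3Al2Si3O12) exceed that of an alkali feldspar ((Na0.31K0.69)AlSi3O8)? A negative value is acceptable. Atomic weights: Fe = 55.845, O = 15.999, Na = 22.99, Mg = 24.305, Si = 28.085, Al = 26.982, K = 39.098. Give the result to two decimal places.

M((Mg0.52Fe0.48)3Al2Si3O12) = 448.540 g/mol, so wt% Si = 84.255/448.540 × 100 = 18.78%.
M((Na0.31K0.69)AlSi3O8) = 273.334 g/mol, so wt% Si = 84.255/273.334 × 100 = 30.82%.
18.78 − 30.82 = -12.04 pp.

-12.04 percentage points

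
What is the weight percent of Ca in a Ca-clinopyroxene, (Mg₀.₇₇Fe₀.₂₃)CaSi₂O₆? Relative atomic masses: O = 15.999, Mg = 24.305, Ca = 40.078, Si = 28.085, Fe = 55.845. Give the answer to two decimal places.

Formula mass = 0.77×24.305 + 0.23×55.845 + 1×40.078 + 2×28.085 + 6×15.999 = 223.801 g/mol, of which 40.078 g is Ca.
So Ca makes up 40.078/223.801 = 0.1791 of the mass, i.e. 17.91%.

17.91 wt%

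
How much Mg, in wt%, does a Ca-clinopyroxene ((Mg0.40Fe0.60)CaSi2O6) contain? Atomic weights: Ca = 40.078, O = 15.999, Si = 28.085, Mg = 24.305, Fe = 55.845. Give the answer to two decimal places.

4.13 wt%

Molar mass of (Mg0.40Fe0.60)CaSi2O6: 0.40·24.305 + 0.60·55.845 + 1·40.078 + 2·28.085 + 6·15.999 = 235.471 g/mol.
Mass of Mg per formula unit: 0.40 × 24.305 = 9.722 g.
Weight fraction Mg = 9.722 / 235.471 = 0.0413.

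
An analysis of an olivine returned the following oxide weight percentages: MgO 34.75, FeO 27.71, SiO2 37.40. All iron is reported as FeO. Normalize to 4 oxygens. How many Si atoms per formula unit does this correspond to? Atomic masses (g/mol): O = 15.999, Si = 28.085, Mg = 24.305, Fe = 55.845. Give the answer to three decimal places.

0.999 Si apfu

MgO: 34.75/40.304 = 0.86220 mol → 0.86220 mol Mg, 0.86220 mol O.
FeO: 27.71/71.844 = 0.38570 mol → 0.38570 mol Fe, 0.38570 mol O.
SiO2: 37.40/60.083 = 0.62247 mol → 0.62247 mol Si, 1.24494 mol O.
Total oxygen = 2.49284 mol. Normalization factor = 4/2.49284 = 1.60460.
Si per 4 O = 0.62247 × 1.60460 = 0.999.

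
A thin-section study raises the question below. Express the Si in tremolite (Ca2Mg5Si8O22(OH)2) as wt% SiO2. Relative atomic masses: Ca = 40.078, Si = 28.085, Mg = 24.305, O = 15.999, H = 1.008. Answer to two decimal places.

59.17 wt%

M(Ca2Mg5Si8O22(OH)2) = 812.353 g/mol; M(SiO2) = 60.083 g/mol.
Moles SiO2 per formula unit = 8 Si ÷ 1 = 8.0000.
SiO2 fraction = (8.0000 × 60.083) / 812.353 = 480.664/812.353 = 0.5917.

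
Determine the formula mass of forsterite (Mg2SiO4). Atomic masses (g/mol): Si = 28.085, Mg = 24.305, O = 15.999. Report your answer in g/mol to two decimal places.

140.69 g/mol

The formula mass is the sum 2*24.305 + 1*28.085 + 4*15.999.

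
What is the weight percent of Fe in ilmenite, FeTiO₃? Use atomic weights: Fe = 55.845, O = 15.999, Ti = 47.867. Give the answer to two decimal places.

36.81 weight percent

Formula mass = 1×55.845 + 1×47.867 + 3×15.999 = 151.709 g/mol, of which 55.845 g is Fe.
So Fe makes up 55.845/151.709 = 0.3681 of the mass, i.e. 36.81%.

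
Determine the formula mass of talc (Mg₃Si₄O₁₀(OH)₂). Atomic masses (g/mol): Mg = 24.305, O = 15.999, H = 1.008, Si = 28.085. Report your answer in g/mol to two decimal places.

379.26 g/mol

Mg: 3 × 24.305 = 72.9150
Si: 4 × 28.085 = 112.3400
O: 12 × 15.999 = 191.9880
H: 2 × 1.008 = 2.0160
Summing the contributions gives the formula mass.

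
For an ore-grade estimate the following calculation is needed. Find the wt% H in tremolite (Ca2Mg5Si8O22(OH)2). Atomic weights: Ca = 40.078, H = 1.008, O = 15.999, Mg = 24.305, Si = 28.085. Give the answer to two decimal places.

0.25 mass %

M(Ca2Mg5Si8O22(OH)2) = 812.353 g/mol.
H contributes 2 × 1.008 = 2.016 g per mole.
2.016/812.353 = 0.0025 → 0.25%.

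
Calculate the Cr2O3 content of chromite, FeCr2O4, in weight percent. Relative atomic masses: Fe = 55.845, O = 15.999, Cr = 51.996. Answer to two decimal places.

67.90 wt%

Formula mass = 223.833 g/mol.
2 Cr → 1.0000 mol Cr2O3 per formula unit; M(Cr2O3) = 151.989, so Cr2O3 mass = 151.989 g.
151.989/223.833 × 100 = 67.90 wt%.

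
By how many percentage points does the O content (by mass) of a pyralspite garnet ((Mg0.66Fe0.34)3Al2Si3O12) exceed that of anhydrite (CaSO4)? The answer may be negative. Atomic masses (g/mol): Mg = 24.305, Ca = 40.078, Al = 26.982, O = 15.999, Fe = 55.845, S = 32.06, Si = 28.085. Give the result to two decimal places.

-2.90 percentage points

O in (Mg0.66Fe0.34)3Al2Si3O12: molar mass 435.293 g/mol; 12×15.999 = 191.988 g → 44.11 wt%.
O in CaSO4: molar mass 136.134 g/mol; 4×15.999 = 63.996 g → 47.01 wt%.
Difference = 44.11 − 47.01 = -2.90 percentage points.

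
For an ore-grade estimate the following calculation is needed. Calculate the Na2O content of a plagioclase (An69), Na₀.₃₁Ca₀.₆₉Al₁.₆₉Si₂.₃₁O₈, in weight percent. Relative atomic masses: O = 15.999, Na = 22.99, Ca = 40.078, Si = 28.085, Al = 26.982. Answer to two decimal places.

3.52 wt%

Formula mass = 273.249 g/mol.
0.31 Na → 0.1550 mol Na2O per formula unit; M(Na2O) = 61.979, so Na2O mass = 9.607 g.
9.607/273.249 × 100 = 3.52 wt%.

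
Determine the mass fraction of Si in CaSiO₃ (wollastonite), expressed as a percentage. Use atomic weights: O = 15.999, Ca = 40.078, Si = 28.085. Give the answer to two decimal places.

24.18 mass %

Molar mass of CaSiO₃: 1·40.078 + 1·28.085 + 3·15.999 = 116.160 g/mol.
Mass of Si per formula unit: 1 × 28.085 = 28.085 g.
Weight fraction Si = 28.085 / 116.160 = 0.2418.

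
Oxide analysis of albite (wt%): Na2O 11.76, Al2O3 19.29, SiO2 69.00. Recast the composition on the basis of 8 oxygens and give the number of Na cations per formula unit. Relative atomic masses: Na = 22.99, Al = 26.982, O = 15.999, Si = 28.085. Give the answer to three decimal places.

11.76 wt% Na2O ÷ 61.979 g/mol = 0.18974 mol, giving 0.37948 Na and 0.18974 O.
19.29 wt% Al2O3 ÷ 101.961 g/mol = 0.18919 mol, giving 0.37838 Al and 0.56757 O.
69.00 wt% SiO2 ÷ 60.083 g/mol = 1.14841 mol, giving 1.14841 Si and 2.29682 O.
Oxygen sums to 3.05413; scaling by 8/3.05413 = 2.61940 puts the formula on 8 O.
Na: 0.37948 × 2.61940 = 0.994 atoms per formula unit.

0.994 Na apfu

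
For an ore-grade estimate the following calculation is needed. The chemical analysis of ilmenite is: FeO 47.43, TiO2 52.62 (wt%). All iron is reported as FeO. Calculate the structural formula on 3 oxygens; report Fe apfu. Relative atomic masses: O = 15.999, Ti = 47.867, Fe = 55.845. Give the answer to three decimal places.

1.001 Fe apfu

FeO (M=71.844): mol = 0.66018; Fe = 0.66018, O = 0.66018.
TiO2 (M=79.865): mol = 0.65886; Ti = 0.65886, O = 1.31772.
ΣO = 1.97790; factor = 3/ΣO = 1.51676.
Fe apfu = 0.66018 × 1.51676 = 1.001.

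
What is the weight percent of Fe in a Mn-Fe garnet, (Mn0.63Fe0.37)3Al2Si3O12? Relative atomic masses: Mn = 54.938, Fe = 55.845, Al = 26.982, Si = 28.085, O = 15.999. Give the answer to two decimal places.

12.50 mass %

M((Mn0.63Fe0.37)3Al2Si3O12) = 496.028 g/mol.
Fe contributes 1.11 × 55.845 = 61.988 g per mole.
61.988/496.028 = 0.1250 → 12.50%.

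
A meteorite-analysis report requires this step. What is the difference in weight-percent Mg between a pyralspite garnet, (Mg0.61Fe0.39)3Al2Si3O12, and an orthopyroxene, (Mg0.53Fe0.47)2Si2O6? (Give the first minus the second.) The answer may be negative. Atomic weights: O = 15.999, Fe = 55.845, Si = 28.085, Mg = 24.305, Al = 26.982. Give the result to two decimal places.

First mineral: 44.478 g Mg in 440.024 g formula = 10.11 wt% Mg.
Second mineral: 25.763 g Mg in 230.422 g formula = 11.18 wt% Mg.
10.11% − 11.18% gives a difference of -1.07 percentage points.

-1.07 percentage points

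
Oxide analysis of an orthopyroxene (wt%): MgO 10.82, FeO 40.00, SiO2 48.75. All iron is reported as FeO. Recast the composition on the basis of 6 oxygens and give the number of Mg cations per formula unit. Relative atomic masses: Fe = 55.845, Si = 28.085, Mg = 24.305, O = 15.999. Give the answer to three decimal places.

0.658 Mg apfu

MgO (M=40.304): mol = 0.26846; Mg = 0.26846, O = 0.26846.
FeO (M=71.844): mol = 0.55676; Fe = 0.55676, O = 0.55676.
SiO2 (M=60.083): mol = 0.81138; Si = 0.81138, O = 1.62276.
ΣO = 2.44798; factor = 6/ΣO = 2.45100.
Mg apfu = 0.26846 × 2.45100 = 0.658.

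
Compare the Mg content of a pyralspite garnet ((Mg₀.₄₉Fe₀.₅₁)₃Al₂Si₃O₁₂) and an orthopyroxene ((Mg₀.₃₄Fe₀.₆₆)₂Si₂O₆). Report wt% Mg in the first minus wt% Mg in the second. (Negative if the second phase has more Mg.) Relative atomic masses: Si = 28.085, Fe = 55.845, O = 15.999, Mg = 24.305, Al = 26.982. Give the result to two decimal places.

Mg in (Mg₀.₄₉Fe₀.₅₁)₃Al₂Si₃O₁₂: molar mass 451.378 g/mol; 1.47×24.305 = 35.728 g → 7.92 wt%.
Mg in (Mg₀.₃₄Fe₀.₆₆)₂Si₂O₆: molar mass 242.407 g/mol; 0.68×24.305 = 16.527 g → 6.82 wt%.
Difference = 7.92 − 6.82 = 1.10 percentage points.

1.10 percentage points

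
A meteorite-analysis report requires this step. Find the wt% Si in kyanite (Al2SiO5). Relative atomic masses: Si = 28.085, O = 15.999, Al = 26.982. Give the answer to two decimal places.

Molar mass of Al2SiO5: 2×26.982 + 1×28.085 + 5×15.999 = 162.044 g/mol.
Mass of Si per formula unit: 1 × 28.085 = 28.085 g.
Weight fraction Si = 28.085 / 162.044 = 0.1733.

17.33 mass %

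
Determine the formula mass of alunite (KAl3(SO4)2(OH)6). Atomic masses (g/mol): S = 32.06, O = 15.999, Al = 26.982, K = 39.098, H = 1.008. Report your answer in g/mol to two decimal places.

The formula mass is the sum 1×39.098 + 3×26.982 + 2×32.06 + 14×15.999 + 6×1.008.

414.20 g/mol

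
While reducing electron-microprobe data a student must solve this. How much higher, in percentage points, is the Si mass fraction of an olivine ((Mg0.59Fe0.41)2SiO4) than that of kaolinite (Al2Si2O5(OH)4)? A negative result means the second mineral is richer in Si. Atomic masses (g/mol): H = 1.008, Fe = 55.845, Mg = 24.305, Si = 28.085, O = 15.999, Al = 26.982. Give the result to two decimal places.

First mineral: 28.085 g Si in 166.554 g formula = 16.86 wt% Si.
Second mineral: 56.170 g Si in 258.157 g formula = 21.76 wt% Si.
16.86% − 21.76% gives a difference of -4.90 percentage points.

-4.90 percentage points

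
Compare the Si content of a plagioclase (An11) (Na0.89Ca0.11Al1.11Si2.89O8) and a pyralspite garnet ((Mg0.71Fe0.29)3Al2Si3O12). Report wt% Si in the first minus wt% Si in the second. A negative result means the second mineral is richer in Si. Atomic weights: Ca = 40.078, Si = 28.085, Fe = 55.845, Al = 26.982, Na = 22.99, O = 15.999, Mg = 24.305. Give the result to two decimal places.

11.18 percentage points

First mineral: 81.166 g Si in 263.977 g formula = 30.75 wt% Si.
Second mineral: 84.255 g Si in 430.562 g formula = 19.57 wt% Si.
30.75% − 19.57% gives a difference of 11.18 percentage points.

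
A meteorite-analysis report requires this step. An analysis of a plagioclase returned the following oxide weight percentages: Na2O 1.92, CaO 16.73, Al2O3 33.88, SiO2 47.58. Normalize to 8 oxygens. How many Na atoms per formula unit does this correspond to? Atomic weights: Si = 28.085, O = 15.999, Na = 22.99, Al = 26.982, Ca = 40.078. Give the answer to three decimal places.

0.170 Na apfu

Na2O: 1.92/61.979 = 0.03098 mol → 0.06196 mol Na, 0.03098 mol O.
CaO: 16.73/56.077 = 0.29834 mol → 0.29834 mol Ca, 0.29834 mol O.
Al2O3: 33.88/101.961 = 0.33228 mol → 0.66456 mol Al, 0.99684 mol O.
SiO2: 47.58/60.083 = 0.79190 mol → 0.79190 mol Si, 1.58380 mol O.
Total oxygen = 2.90996 mol. Normalization factor = 8/2.90996 = 2.74918.
Na per 8 O = 0.06196 × 2.74918 = 0.170.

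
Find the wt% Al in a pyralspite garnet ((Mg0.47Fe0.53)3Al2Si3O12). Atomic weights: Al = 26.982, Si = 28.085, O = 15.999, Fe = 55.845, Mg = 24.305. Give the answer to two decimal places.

Molar mass of (Mg0.47Fe0.53)3Al2Si3O12: 1.41·24.305 + 1.59·55.845 + 2·26.982 + 3·28.085 + 12·15.999 = 453.271 g/mol.
Mass of Al per formula unit: 2 × 26.982 = 53.964 g.
Weight fraction Al = 53.964 / 453.271 = 0.1191.

11.91 weight percent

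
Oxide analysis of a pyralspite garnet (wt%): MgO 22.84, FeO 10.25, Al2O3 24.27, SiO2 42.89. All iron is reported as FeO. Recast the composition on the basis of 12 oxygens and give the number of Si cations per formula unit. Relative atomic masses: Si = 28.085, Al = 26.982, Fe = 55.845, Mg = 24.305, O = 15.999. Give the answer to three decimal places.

3.004 Si apfu

MgO: 22.84/40.304 = 0.56669 mol → 0.56669 mol Mg, 0.56669 mol O.
FeO: 10.25/71.844 = 0.14267 mol → 0.14267 mol Fe, 0.14267 mol O.
Al2O3: 24.27/101.961 = 0.23803 mol → 0.47606 mol Al, 0.71409 mol O.
SiO2: 42.89/60.083 = 0.71385 mol → 0.71385 mol Si, 1.42770 mol O.
Total oxygen = 2.85115 mol. Normalization factor = 12/2.85115 = 4.20883.
Si per 12 O = 0.71385 × 4.20883 = 3.004.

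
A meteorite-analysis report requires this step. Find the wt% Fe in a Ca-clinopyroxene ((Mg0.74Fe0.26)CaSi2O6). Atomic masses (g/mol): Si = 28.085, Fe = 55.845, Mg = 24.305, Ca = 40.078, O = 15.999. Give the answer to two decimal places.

M((Mg0.74Fe0.26)CaSi2O6) = 224.747 g/mol.
Fe contributes 0.26 × 55.845 = 14.520 g per mole.
14.520/224.747 = 0.0646 → 6.46%.

6.46 mass %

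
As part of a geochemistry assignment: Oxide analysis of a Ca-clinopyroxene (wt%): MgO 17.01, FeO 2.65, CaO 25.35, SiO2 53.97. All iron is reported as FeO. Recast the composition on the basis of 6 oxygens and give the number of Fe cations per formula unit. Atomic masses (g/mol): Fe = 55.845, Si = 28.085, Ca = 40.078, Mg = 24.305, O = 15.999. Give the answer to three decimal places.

0.082 Fe apfu

17.01 wt% MgO ÷ 40.304 g/mol = 0.42204 mol, giving 0.42204 Mg and 0.42204 O.
2.65 wt% FeO ÷ 71.844 g/mol = 0.03689 mol, giving 0.03689 Fe and 0.03689 O.
25.35 wt% CaO ÷ 56.077 g/mol = 0.45206 mol, giving 0.45206 Ca and 0.45206 O.
53.97 wt% SiO2 ÷ 60.083 g/mol = 0.89826 mol, giving 0.89826 Si and 1.79652 O.
Oxygen sums to 2.70751; scaling by 6/2.70751 = 2.21606 puts the formula on 6 O.
Fe: 0.03689 × 2.21606 = 0.082 atoms per formula unit.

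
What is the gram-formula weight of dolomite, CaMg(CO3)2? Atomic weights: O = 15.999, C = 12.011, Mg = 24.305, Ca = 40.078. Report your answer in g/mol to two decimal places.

184.40 g/mol

The formula mass is the sum 1·40.078 + 1·24.305 + 2·12.011 + 6·15.999.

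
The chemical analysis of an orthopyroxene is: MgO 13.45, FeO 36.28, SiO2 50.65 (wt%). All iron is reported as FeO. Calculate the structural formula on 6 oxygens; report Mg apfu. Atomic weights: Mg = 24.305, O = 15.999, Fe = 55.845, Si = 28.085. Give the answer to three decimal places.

0.793 Mg apfu

MgO (M=40.304): mol = 0.33371; Mg = 0.33371, O = 0.33371.
FeO (M=71.844): mol = 0.50498; Fe = 0.50498, O = 0.50498.
SiO2 (M=60.083): mol = 0.84300; Si = 0.84300, O = 1.68600.
ΣO = 2.52469; factor = 6/ΣO = 2.37653.
Mg apfu = 0.33371 × 2.37653 = 0.793.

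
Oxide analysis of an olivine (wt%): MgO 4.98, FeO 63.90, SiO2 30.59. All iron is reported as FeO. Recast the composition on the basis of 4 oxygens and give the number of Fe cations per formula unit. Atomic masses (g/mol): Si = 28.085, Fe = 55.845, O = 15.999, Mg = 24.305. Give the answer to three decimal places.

MgO (M=40.304): mol = 0.12356; Mg = 0.12356, O = 0.12356.
FeO (M=71.844): mol = 0.88943; Fe = 0.88943, O = 0.88943.
SiO2 (M=60.083): mol = 0.50913; Si = 0.50913, O = 1.01826.
ΣO = 2.03125; factor = 4/ΣO = 1.96923.
Fe apfu = 0.88943 × 1.96923 = 1.751.

1.751 Fe apfu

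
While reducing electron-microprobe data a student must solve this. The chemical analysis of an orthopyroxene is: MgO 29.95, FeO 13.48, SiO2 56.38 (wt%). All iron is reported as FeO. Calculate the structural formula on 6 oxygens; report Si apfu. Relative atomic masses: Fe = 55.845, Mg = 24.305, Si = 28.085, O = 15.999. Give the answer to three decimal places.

2.005 Si apfu

MgO: 29.95/40.304 = 0.74310 mol → 0.74310 mol Mg, 0.74310 mol O.
FeO: 13.48/71.844 = 0.18763 mol → 0.18763 mol Fe, 0.18763 mol O.
SiO2: 56.38/60.083 = 0.93837 mol → 0.93837 mol Si, 1.87674 mol O.
Total oxygen = 2.80747 mol. Normalization factor = 6/2.80747 = 2.13716.
Si per 6 O = 0.93837 × 2.13716 = 2.005.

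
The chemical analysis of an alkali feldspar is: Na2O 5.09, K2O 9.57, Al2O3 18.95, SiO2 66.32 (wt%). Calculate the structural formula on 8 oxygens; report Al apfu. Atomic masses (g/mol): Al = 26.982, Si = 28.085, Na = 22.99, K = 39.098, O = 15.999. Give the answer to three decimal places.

Na2O (M=61.979): mol = 0.08212; Na = 0.16424, O = 0.08212.
K2O (M=94.195): mol = 0.10160; K = 0.20320, O = 0.10160.
Al2O3 (M=101.961): mol = 0.18586; Al = 0.37172, O = 0.55758.
SiO2 (M=60.083): mol = 1.10381; Si = 1.10381, O = 2.20762.
ΣO = 2.94892; factor = 8/ΣO = 2.71286.
Al apfu = 0.37172 × 2.71286 = 1.008.

1.008 Al apfu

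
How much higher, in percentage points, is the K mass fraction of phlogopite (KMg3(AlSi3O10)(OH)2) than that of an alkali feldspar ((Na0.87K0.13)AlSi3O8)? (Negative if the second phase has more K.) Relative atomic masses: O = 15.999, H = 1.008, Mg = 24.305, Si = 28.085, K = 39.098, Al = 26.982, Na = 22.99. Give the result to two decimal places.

K in KMg3(AlSi3O10)(OH)2: molar mass 417.254 g/mol; 1×39.098 = 39.098 g → 9.37 wt%.
K in (Na0.87K0.13)AlSi3O8: molar mass 264.313 g/mol; 0.13×39.098 = 5.083 g → 1.92 wt%.
Difference = 9.37 − 1.92 = 7.45 percentage points.

7.45 percentage points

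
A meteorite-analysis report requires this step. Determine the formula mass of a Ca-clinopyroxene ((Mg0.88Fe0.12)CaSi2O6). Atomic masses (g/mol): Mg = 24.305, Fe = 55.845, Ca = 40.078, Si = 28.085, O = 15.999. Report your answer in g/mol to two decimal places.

220.33 g/mol

The formula mass is the sum 0.88*24.305 + 0.12*55.845 + 1*40.078 + 2*28.085 + 6*15.999.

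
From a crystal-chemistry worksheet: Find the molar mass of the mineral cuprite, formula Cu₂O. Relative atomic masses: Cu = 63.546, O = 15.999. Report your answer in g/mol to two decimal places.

143.09 g/mol

M = 2*63.546 + 1*15.999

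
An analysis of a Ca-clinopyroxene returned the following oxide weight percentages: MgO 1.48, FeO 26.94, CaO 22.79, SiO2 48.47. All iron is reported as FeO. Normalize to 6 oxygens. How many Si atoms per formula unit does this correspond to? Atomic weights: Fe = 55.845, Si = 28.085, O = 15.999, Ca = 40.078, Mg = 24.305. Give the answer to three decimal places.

MgO (M=40.304): mol = 0.03672; Mg = 0.03672, O = 0.03672.
FeO (M=71.844): mol = 0.37498; Fe = 0.37498, O = 0.37498.
CaO (M=56.077): mol = 0.40641; Ca = 0.40641, O = 0.40641.
SiO2 (M=60.083): mol = 0.80672; Si = 0.80672, O = 1.61344.
ΣO = 2.43155; factor = 6/ΣO = 2.46756.
Si apfu = 0.80672 × 2.46756 = 1.991.

1.991 Si apfu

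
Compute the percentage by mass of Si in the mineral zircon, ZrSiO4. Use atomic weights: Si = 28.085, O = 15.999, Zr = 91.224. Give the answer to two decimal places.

Formula mass = 1*91.224 + 1*28.085 + 4*15.999 = 183.305 g/mol, of which 28.085 g is Si.
So Si makes up 28.085/183.305 = 0.1532 of the mass, i.e. 15.32%.

15.32 weight percent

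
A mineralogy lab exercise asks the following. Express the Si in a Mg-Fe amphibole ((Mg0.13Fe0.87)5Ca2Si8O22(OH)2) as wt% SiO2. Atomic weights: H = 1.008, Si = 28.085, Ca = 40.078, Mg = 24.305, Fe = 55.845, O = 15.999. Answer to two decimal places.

M((Mg0.13Fe0.87)5Ca2Si8O22(OH)2) = 949.552 g/mol; M(SiO2) = 60.083 g/mol.
Moles SiO2 per formula unit = 8 Si ÷ 1 = 8.0000.
SiO2 fraction = (8.0000 × 60.083) / 949.552 = 480.664/949.552 = 0.5062.

50.62 wt%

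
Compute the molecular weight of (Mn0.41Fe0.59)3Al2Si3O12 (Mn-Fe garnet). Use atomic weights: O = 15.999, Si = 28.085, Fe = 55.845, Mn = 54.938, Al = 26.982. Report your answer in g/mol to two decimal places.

496.63 g/mol

M = 1.23×54.938 + 1.77×55.845 + 2×26.982 + 3×28.085 + 12×15.999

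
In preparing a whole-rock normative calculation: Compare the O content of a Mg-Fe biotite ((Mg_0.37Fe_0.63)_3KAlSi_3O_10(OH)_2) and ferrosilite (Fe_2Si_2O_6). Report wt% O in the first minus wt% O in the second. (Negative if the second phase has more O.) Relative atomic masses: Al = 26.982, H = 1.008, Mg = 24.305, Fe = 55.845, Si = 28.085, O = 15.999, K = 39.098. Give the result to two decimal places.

M((Mg_0.37Fe_0.63)_3KAlSi_3O_10(OH)_2) = 476.865 g/mol, so wt% O = 191.988/476.865 × 100 = 40.26%.
M(Fe_2Si_2O_6) = 263.854 g/mol, so wt% O = 95.994/263.854 × 100 = 36.38%.
40.26 − 36.38 = 3.88 pp.

3.88 percentage points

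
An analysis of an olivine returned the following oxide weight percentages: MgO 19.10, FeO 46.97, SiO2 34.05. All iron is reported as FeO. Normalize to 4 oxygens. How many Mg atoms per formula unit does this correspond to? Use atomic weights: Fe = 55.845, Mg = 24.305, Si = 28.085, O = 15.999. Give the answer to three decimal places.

0.838 Mg apfu

19.10 wt% MgO ÷ 40.304 g/mol = 0.47390 mol, giving 0.47390 Mg and 0.47390 O.
46.97 wt% FeO ÷ 71.844 g/mol = 0.65378 mol, giving 0.65378 Fe and 0.65378 O.
34.05 wt% SiO2 ÷ 60.083 g/mol = 0.56672 mol, giving 0.56672 Si and 1.13344 O.
Oxygen sums to 2.26112; scaling by 4/2.26112 = 1.76903 puts the formula on 4 O.
Mg: 0.47390 × 1.76903 = 0.838 atoms per formula unit.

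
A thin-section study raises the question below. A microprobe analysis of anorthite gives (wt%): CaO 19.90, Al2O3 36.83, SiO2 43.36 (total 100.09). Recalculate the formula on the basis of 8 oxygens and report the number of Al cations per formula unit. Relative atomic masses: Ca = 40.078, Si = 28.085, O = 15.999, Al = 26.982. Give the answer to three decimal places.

CaO (M=56.077): mol = 0.35487; Ca = 0.35487, O = 0.35487.
Al2O3 (M=101.961): mol = 0.36122; Al = 0.72244, O = 1.08366.
SiO2 (M=60.083): mol = 0.72167; Si = 0.72167, O = 1.44334.
ΣO = 2.88187; factor = 8/ΣO = 2.77598.
Al apfu = 0.72244 × 2.77598 = 2.005.

2.005 Al apfu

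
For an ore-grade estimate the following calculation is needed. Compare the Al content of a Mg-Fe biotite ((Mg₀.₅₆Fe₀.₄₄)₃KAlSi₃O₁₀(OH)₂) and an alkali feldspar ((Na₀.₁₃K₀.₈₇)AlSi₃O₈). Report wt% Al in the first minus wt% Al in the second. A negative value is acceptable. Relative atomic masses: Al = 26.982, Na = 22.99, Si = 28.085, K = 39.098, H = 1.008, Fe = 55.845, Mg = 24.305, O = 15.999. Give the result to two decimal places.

-3.89 percentage points

First mineral: 26.982 g Al in 458.887 g formula = 5.88 wt% Al.
Second mineral: 26.982 g Al in 276.233 g formula = 9.77 wt% Al.
5.88% − 9.77% gives a difference of -3.89 percentage points.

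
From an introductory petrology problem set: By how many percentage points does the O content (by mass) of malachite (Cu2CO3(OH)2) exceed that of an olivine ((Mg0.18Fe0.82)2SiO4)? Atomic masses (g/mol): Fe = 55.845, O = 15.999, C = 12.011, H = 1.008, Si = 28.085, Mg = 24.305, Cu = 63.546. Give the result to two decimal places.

O in Cu2CO3(OH)2: molar mass 221.114 g/mol; 5×15.999 = 79.995 g → 36.18 wt%.
O in (Mg0.18Fe0.82)2SiO4: molar mass 192.417 g/mol; 4×15.999 = 63.996 g → 33.26 wt%.
Difference = 36.18 − 33.26 = 2.92 percentage points.

2.92 percentage points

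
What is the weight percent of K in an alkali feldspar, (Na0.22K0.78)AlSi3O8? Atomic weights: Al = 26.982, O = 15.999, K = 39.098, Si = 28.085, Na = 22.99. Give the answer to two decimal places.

Formula mass = 0.22·22.99 + 0.78·39.098 + 1·26.982 + 3·28.085 + 8·15.999 = 274.783 g/mol, of which 30.496 g is K.
So K makes up 30.496/274.783 = 0.1110 of the mass, i.e. 11.10%.

11.10 weight percent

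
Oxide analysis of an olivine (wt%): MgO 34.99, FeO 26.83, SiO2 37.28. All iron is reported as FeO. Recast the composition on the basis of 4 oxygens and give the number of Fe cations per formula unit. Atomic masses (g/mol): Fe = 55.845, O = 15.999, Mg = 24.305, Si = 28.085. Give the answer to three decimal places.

MgO: 34.99/40.304 = 0.86815 mol → 0.86815 mol Mg, 0.86815 mol O.
FeO: 26.83/71.844 = 0.37345 mol → 0.37345 mol Fe, 0.37345 mol O.
SiO2: 37.28/60.083 = 0.62048 mol → 0.62048 mol Si, 1.24096 mol O.
Total oxygen = 2.48256 mol. Normalization factor = 4/2.48256 = 1.61124.
Fe per 4 O = 0.37345 × 1.61124 = 0.602.

0.602 Fe apfu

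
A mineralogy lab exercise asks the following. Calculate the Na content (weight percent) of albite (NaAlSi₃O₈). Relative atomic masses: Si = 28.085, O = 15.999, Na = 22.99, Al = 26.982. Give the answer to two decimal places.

Formula mass = 1×22.99 + 1×26.982 + 3×28.085 + 8×15.999 = 262.219 g/mol, of which 22.990 g is Na.
So Na makes up 22.990/262.219 = 0.0877 of the mass, i.e. 8.77%.

8.77 weight percent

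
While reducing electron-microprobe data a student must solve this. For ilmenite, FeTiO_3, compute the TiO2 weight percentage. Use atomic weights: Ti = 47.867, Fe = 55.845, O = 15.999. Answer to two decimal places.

52.64 wt%

M(FeTiO_3) = 151.709 g/mol; M(TiO2) = 79.865 g/mol.
Moles TiO2 per formula unit = 1 Ti ÷ 1 = 1.0000.
TiO2 fraction = (1.0000 × 79.865) / 151.709 = 79.865/151.709 = 0.5264.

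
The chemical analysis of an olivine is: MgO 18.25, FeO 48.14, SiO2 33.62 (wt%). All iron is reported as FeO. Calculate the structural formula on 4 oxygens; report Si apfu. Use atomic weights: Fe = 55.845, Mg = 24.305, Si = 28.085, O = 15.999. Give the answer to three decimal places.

MgO: 18.25/40.304 = 0.45281 mol → 0.45281 mol Mg, 0.45281 mol O.
FeO: 48.14/71.844 = 0.67006 mol → 0.67006 mol Fe, 0.67006 mol O.
SiO2: 33.62/60.083 = 0.55956 mol → 0.55956 mol Si, 1.11912 mol O.
Total oxygen = 2.24199 mol. Normalization factor = 4/2.24199 = 1.78413.
Si per 4 O = 0.55956 × 1.78413 = 0.998.

0.998 Si apfu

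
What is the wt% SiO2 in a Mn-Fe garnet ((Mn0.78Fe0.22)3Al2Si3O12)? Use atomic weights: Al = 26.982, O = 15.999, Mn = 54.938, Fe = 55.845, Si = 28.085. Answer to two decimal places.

Formula mass = 495.620 g/mol.
3 Si → 3.0000 mol SiO2 per formula unit; M(SiO2) = 60.083, so SiO2 mass = 180.249 g.
180.249/495.620 × 100 = 36.37 wt%.

36.37 wt%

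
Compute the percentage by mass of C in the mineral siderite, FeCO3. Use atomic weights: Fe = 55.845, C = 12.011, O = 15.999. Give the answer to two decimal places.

10.37 mass %

Molar mass of FeCO3: 1*55.845 + 1*12.011 + 3*15.999 = 115.853 g/mol.
Mass of C per formula unit: 1 × 12.011 = 12.011 g.
Weight fraction C = 12.011 / 115.853 = 0.1037.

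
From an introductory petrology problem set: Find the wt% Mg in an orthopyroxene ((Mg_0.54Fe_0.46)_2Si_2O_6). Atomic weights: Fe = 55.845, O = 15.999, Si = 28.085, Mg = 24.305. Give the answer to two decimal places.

M((Mg_0.54Fe_0.46)_2Si_2O_6) = 229.791 g/mol.
Mg contributes 1.08 × 24.305 = 26.249 g per mole.
26.249/229.791 = 0.1142 → 11.42%.

11.42 weight percent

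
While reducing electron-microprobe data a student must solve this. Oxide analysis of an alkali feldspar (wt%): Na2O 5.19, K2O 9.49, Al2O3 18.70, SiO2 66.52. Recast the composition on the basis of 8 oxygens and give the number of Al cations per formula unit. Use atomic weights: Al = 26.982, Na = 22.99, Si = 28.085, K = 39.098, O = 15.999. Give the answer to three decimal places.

5.19 wt% Na2O ÷ 61.979 g/mol = 0.08374 mol, giving 0.16748 Na and 0.08374 O.
9.49 wt% K2O ÷ 94.195 g/mol = 0.10075 mol, giving 0.20150 K and 0.10075 O.
18.70 wt% Al2O3 ÷ 101.961 g/mol = 0.18340 mol, giving 0.36680 Al and 0.55020 O.
66.52 wt% SiO2 ÷ 60.083 g/mol = 1.10714 mol, giving 1.10714 Si and 2.21428 O.
Oxygen sums to 2.94897; scaling by 8/2.94897 = 2.71281 puts the formula on 8 O.
Al: 0.36680 × 2.71281 = 0.995 atoms per formula unit.

0.995 Al apfu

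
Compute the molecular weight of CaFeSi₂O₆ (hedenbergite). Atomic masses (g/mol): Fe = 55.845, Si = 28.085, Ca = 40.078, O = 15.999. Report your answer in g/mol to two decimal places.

248.09 g/mol

Ca: 1 × 40.078 = 40.0780
Fe: 1 × 55.845 = 55.8450
Si: 2 × 28.085 = 56.1700
O: 6 × 15.999 = 95.9940
Summing the contributions gives the formula mass.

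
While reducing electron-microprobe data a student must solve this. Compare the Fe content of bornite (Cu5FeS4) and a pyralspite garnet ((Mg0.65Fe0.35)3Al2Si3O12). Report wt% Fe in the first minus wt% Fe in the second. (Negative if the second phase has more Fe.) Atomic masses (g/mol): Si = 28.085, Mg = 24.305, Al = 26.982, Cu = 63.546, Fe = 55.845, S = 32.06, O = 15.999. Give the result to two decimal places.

Fe in Cu5FeS4: molar mass 501.815 g/mol; 1×55.845 = 55.845 g → 11.13 wt%.
Fe in (Mg0.65Fe0.35)3Al2Si3O12: molar mass 436.239 g/mol; 1.05×55.845 = 58.637 g → 13.44 wt%.
Difference = 11.13 − 13.44 = -2.31 percentage points.

-2.31 percentage points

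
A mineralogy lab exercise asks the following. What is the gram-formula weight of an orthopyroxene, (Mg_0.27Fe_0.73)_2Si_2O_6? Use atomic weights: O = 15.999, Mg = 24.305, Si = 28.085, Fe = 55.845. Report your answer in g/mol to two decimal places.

246.82 g/mol

Mg: 0.54 × 24.305 = 13.1247
Fe: 1.46 × 55.845 = 81.5337
Si: 2 × 28.085 = 56.1700
O: 6 × 15.999 = 95.9940
Summing the contributions gives the formula mass.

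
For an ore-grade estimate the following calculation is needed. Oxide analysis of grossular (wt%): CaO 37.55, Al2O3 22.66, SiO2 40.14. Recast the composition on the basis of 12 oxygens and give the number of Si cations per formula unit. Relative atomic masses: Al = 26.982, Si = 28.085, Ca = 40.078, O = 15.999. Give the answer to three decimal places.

CaO (M=56.077): mol = 0.66961; Ca = 0.66961, O = 0.66961.
Al2O3 (M=101.961): mol = 0.22224; Al = 0.44448, O = 0.66672.
SiO2 (M=60.083): mol = 0.66808; Si = 0.66808, O = 1.33616.
ΣO = 2.67249; factor = 12/ΣO = 4.49019.
Si apfu = 0.66808 × 4.49019 = 3.000.

3.000 Si apfu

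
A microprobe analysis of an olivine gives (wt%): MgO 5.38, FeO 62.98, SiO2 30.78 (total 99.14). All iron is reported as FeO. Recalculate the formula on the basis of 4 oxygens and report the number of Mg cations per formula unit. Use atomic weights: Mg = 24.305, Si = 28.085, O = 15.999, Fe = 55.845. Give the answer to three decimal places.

5.38 wt% MgO ÷ 40.304 g/mol = 0.13349 mol, giving 0.13349 Mg and 0.13349 O.
62.98 wt% FeO ÷ 71.844 g/mol = 0.87662 mol, giving 0.87662 Fe and 0.87662 O.
30.78 wt% SiO2 ÷ 60.083 g/mol = 0.51229 mol, giving 0.51229 Si and 1.02458 O.
Oxygen sums to 2.03469; scaling by 4/2.03469 = 1.96590 puts the formula on 4 O.
Mg: 0.13349 × 1.96590 = 0.262 atoms per formula unit.

0.262 Mg apfu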